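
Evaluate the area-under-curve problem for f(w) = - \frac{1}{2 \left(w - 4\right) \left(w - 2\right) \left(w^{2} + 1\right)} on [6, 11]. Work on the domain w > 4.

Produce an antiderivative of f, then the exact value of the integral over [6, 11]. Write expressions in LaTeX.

The denominator factors as 2 \left(w - 4\right) \left(w - 2\right) \left(w^{2} + 1\right); partial fractions split f into directly integrable pieces: - \frac{6 w + 7}{170 \left(w^{2} + 1\right)} + \frac{1}{20 \left(w - 2\right)} - \frac{1}{68 \left(w - 4\right)}.
F(w) = - \frac{\log{\left(w - 4 \right)}}{68} + \frac{\log{\left(w - 2 \right)}}{20} - \frac{3 \log{\left(w^{2} + 1 \right)}}{170} - \frac{7 \operatorname{atan}{\left(w \right)}}{170} is an antiderivative of f.
Check: d/dw[- \frac{\log{\left(w - 4 \right)}}{68} + \frac{\log{\left(w - 2 \right)}}{20} - \frac{3 \log{\left(w^{2} + 1 \right)}}{170} - \frac{7 \operatorname{atan}{\left(w \right)}}{170}] = - \frac{1}{2 w^{4} - 12 w^{3} + 18 w^{2} - 12 w + 16}, which equals f(w).
F(11) = - \frac{3 \log{\left(122 \right)}}{170} - \frac{7 \operatorname{atan}{\left(11 \right)}}{170} - \frac{\log{\left(7 \right)}}{68} + \frac{\log{\left(9 \right)}}{20}; F(6) = - \frac{3 \log{\left(37 \right)}}{170} - \frac{7 \operatorname{atan}{\left(6 \right)}}{170} - \frac{\log{\left(2 \right)}}{68} + \frac{\log{\left(4 \right)}}{20}.
Integral = F(11) - F(6) = - \frac{3 \log{\left(122 \right)}}{170} - \frac{\log{\left(4 \right)}}{20} - \frac{7 \operatorname{atan}{\left(11 \right)}}{170} - \frac{\log{\left(7 \right)}}{68} + \frac{\log{\left(2 \right)}}{68} + \frac{7 \operatorname{atan}{\left(6 \right)}}{170} + \frac{3 \log{\left(37 \right)}}{170} + \frac{\log{\left(9 \right)}}{20}.

Antiderivative: F(w) = - \frac{\log{\left(w - 4 \right)}}{68} + \frac{\log{\left(w - 2 \right)}}{20} - \frac{3 \log{\left(w^{2} + 1 \right)}}{170} - \frac{7 \operatorname{atan}{\left(w \right)}}{170}; value = - \frac{3 \log{\left(122 \right)}}{170} - \frac{\log{\left(4 \right)}}{20} - \frac{7 \operatorname{atan}{\left(11 \right)}}{170} - \frac{\log{\left(7 \right)}}{68} + \frac{\log{\left(2 \right)}}{68} + \frac{7 \operatorname{atan}{\left(6 \right)}}{170} + \frac{3 \log{\left(37 \right)}}{170} + \frac{\log{\left(9 \right)}}{20}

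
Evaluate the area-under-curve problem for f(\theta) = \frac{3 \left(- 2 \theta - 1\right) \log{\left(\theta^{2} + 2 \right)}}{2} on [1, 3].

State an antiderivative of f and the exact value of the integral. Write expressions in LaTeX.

Whatever form F(\theta) takes, F'(\theta) = f(\theta) is non-negotiable.
F(\theta) = \frac{3 \left(\theta^{2} + \theta \left(- \theta - 1\right) \log{\left(\theta^{2} + 2 \right)} + 2 \theta - 2 \log{\left(\theta^{2} + 2 \right)} - 2 \sqrt{2} \operatorname{atan}{\left(\frac{\sqrt{2} \theta}{2} \right)}\right)}{2} is an antiderivative of f.
Check: d/d\theta[\frac{3 \left(\theta^{2} + \theta \left(- \theta - 1\right) \log{\left(\theta^{2} + 2 \right)} + 2 \theta - 2 \log{\left(\theta^{2} + 2 \right)} - 2 \sqrt{2} \operatorname{atan}{\left(\frac{\sqrt{2} \theta}{2} \right)}\right)}{2}] = - 3 \theta \log{\left(\theta^{2} + 2 \right)} - \frac{3 \log{\left(\theta^{2} + 2 \right)}}{2}, which equals f(\theta).
F(3) = - 21 \log{\left(11 \right)} - 3 \sqrt{2} \operatorname{atan}{\left(\frac{3 \sqrt{2}}{2} \right)} + \frac{45}{2}; F(1) = - 6 \log{\left(3 \right)} - 3 \sqrt{2} \operatorname{atan}{\left(\frac{\sqrt{2}}{2} \right)} + \frac{9}{2}.
Integral = F(3) - F(1) = - 21 \log{\left(11 \right)} - 3 \sqrt{2} \operatorname{atan}{\left(\frac{3 \sqrt{2}}{2} \right)} + 3 \sqrt{2} \operatorname{atan}{\left(\frac{\sqrt{2}}{2} \right)} + 6 \log{\left(3 \right)} + 18.

Antiderivative: F(\theta) = \frac{3 \left(\theta^{2} + \theta \left(- \theta - 1\right) \log{\left(\theta^{2} + 2 \right)} + 2 \theta - 2 \log{\left(\theta^{2} + 2 \right)} - 2 \sqrt{2} \operatorname{atan}{\left(\frac{\sqrt{2} \theta}{2} \right)}\right)}{2}; value = - 21 \log{\left(11 \right)} - 3 \sqrt{2} \operatorname{atan}{\left(\frac{3 \sqrt{2}}{2} \right)} + 3 \sqrt{2} \operatorname{atan}{\left(\frac{\sqrt{2}}{2} \right)} + 6 \log{\left(3 \right)} + 18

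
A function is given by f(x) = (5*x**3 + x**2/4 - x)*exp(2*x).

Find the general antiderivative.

Recognize the product-rule pattern: f = u'v + uv' with u = 5*x**3/2 - 29*x**2/8 + 25*x/8 - 25/16, v = exp(2*x), so integration by parts undoes it.
Check: d/dx[(40*x**3 - 58*x**2 + 50*x - 25)*exp(2*x)/16] = 5*x**3*exp(2*x) + x**2*exp(2*x)/4 - x*exp(2*x), which equals f(x).

F(x) = (40*x**3 - 58*x**2 + 50*x - 25)*exp(2*x)/16 + C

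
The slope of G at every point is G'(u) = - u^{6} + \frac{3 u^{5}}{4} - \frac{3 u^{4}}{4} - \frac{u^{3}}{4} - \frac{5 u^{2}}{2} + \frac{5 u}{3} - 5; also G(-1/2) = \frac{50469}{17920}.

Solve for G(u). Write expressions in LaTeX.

The integrand splits into summands that can be handled one at a time.
A general antiderivative is - \frac{u^{7}}{7} + \frac{u^{6}}{8} - \frac{3 u^{5}}{20} - \frac{u^{4}}{16} - \frac{5 u^{3}}{6} + \frac{5 u^{2}}{6} - 5 u + C.
The condition gives C = \frac{50469}{17920} - (\frac{50469}{17920}) = 0.
So G(u) = \frac{u \left(- 240 u^{6} + 210 u^{5} - 252 u^{4} - 105 u^{3} - 1400 u^{2} + 1400 u - 8400\right)}{1680}.
Check: d/du[\frac{u \left(- 240 u^{6} + 210 u^{5} - 252 u^{4} - 105 u^{3} - 1400 u^{2} + 1400 u - 8400\right)}{1680}] = - u^{6} + \frac{3 u^{5}}{4} - \frac{3 u^{4}}{4} - \frac{u^{3}}{4} - \frac{5 u^{2}}{2} + \frac{5 u}{3} - 5 = G'(u).

G(u) = \frac{u \left(- 240 u^{6} + 210 u^{5} - 252 u^{4} - 105 u^{3} - 1400 u^{2} + 1400 u - 8400\right)}{1680}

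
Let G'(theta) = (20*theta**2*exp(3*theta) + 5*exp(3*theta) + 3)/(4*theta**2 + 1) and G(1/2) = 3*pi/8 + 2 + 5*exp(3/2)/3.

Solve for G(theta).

A first test for any G(theta): its theta-derivative must equal the given G'(theta).
A general antiderivative is 5*exp(3*theta)/3 + 3*atan(2*theta)/2 + C.
The condition gives C = 3*pi/8 + 2 + 5*exp(3/2)/3 - (3*pi/8 + 5*exp(3/2)/3) = 2.
So G(theta) = 5*exp(3*theta)/3 + 3*atan(2*theta)/2 + 2.
Check: d/dtheta[5*exp(3*theta)/3 + 3*atan(2*theta)/2 + 2] = (20*theta**2*exp(3*theta) + 5*exp(3*theta) + 3)/(4*theta**2 + 1) = G'(theta).

G(theta) = 5*exp(3*theta)/3 + 3*atan(2*theta)/2 + 2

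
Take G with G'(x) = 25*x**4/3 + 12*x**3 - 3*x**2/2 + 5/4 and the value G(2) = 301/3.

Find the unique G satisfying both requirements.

The integrand splits into summands that can be handled one at a time.
A general antiderivative is 5*x**5/3 + 3*x**4 - x**3/2 + 5*x/4 + C.
The condition gives C = 301/3 - (599/6) = 1/2.
So G(x) = 5*x**5/3 + 3*x**4 - x**3/2 + 5*x/4 + 1/2.
Check: d/dx[5*x**5/3 + 3*x**4 - x**3/2 + 5*x/4 + 1/2] = 25*x**4/3 + 12*x**3 - 3*x**2/2 + 5/4 = G'(x).

G(x) = 5*x**5/3 + 3*x**4 - x**3/2 + 5*x/4 + 1/2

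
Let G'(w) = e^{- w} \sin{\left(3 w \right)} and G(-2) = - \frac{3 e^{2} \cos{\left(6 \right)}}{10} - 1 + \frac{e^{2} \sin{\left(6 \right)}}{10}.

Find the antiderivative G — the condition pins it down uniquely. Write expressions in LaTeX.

Any candidate G(w) must reproduce the stated G'(w) exactly.
A general antiderivative is - \frac{e^{- w} \sin{\left(3 w \right)}}{10} - \frac{3 e^{- w} \cos{\left(3 w \right)}}{10} + C.
The condition gives C = - \frac{3 e^{2} \cos{\left(6 \right)}}{10} - 1 + \frac{e^{2} \sin{\left(6 \right)}}{10} - (- \frac{3 e^{2} \cos{\left(6 \right)}}{10} + \frac{e^{2} \sin{\left(6 \right)}}{10}) = -1.
So G(w) = \frac{\left(- 10 e^{w} - \sin{\left(3 w \right)} - 3 \cos{\left(3 w \right)}\right) e^{- w}}{10}.
Check: d/dw[\frac{\left(- 10 e^{w} - \sin{\left(3 w \right)} - 3 \cos{\left(3 w \right)}\right) e^{- w}}{10}] = e^{- w} \sin{\left(3 w \right)} = G'(w).

G(w) = \frac{\left(- 10 e^{w} - \sin{\left(3 w \right)} - 3 \cos{\left(3 w \right)}\right) e^{- w}}{10}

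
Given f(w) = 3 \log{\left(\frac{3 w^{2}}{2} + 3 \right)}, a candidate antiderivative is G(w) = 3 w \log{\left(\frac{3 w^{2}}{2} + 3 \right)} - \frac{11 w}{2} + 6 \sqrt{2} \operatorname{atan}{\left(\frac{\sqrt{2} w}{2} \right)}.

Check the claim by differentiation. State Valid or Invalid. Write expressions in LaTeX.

Invalid: d/dw[G] - f = \frac{1}{2}, which is not 0.

d/dw[G] = 3 \log{\left(\frac{w^{2}}{2} + 1 \right)} + \frac{1}{2} + 3 \log{\left(3 \right)}
d/dw[G] - f(w) = \frac{1}{2} != 0.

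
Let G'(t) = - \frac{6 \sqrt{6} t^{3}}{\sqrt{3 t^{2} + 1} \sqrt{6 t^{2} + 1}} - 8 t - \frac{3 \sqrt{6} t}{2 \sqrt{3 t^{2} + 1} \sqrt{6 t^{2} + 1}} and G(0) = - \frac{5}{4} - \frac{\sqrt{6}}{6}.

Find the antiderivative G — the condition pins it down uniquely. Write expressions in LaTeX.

Integrate term by term and add the pieces.
A general antiderivative is - 4 t^{2} - \frac{\sqrt{3 t^{2} + 1} \sqrt{4 t^{2} + \frac{2}{3}}}{2} - \frac{5}{4} + C.
The condition gives C = - \frac{5}{4} - \frac{\sqrt{6}}{6} - (- \frac{5}{4} - \frac{\sqrt{6}}{6}) = 0.
So G(t) = - 4 t^{2} - \frac{\sqrt{3 t^{2} + 1} \sqrt{4 t^{2} + \frac{2}{3}}}{2} - \frac{5}{4}.
Check: d/dt[- 4 t^{2} - \frac{\sqrt{3 t^{2} + 1} \sqrt{4 t^{2} + \frac{2}{3}}}{2} - \frac{5}{4}] = \frac{\sqrt{3} \left(- 36 \sqrt{2} t^{3} - 16 \sqrt{3} t \sqrt{3 t^{2} + 1} \sqrt{6 t^{2} + 1} - 9 \sqrt{2} t\right)}{6 \sqrt{3 t^{2} + 1} \sqrt{6 t^{2} + 1}}, which equals G'(t).

G(t) = - 4 t^{2} - \frac{\sqrt{3 t^{2} + 1} \sqrt{4 t^{2} + \frac{2}{3}}}{2} - \frac{5}{4}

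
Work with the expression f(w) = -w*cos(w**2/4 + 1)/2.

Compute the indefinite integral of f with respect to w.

The substitution u = w**2/4 + 1 works: f is exactly (dF/du)*(du/dw) for that inner function.
Check: d/dw[-sin(w**2/4 + 1)] = -w*cos(w**2/4 + 1)/2 = f(w).

F(w) = -sin(w**2/4 + 1) + C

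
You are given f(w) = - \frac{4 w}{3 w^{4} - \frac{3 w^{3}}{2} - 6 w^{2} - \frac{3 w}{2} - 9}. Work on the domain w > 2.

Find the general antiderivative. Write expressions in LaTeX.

Factor the denominator (3 \left(w - 2\right) \left(2 w + 3\right) \left(w^{2} + 1\right)) and decompose: f = \frac{8 \left(8 w + 1\right)}{195 \left(w^{2} + 1\right)} - \frac{32}{91 \left(2 w + 3\right)} - \frac{16}{105 \left(w - 2\right)}; each piece integrates to a log, atan, or power term.
Check: d/dw[- \frac{16 \log{\left(w - 2 \right)}}{105} - \frac{16 \log{\left(w + \frac{3}{2} \right)}}{91} + \frac{32 \log{\left(w^{2} + 1 \right)}}{195} + \frac{8 \operatorname{atan}{\left(w \right)}}{195}] = - \frac{8 w}{6 w^{4} - 3 w^{3} - 12 w^{2} - 3 w - 18}, which equals f(w).

F(w) = - \frac{16 \log{\left(w - 2 \right)}}{105} - \frac{16 \log{\left(w + \frac{3}{2} \right)}}{91} + \frac{32 \log{\left(w^{2} + 1 \right)}}{195} + \frac{8 \operatorname{atan}{\left(w \right)}}{195} + C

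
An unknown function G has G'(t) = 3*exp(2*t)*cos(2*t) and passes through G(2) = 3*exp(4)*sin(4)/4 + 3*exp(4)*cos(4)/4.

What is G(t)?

G(t) = 3*(sin(2*t) + cos(2*t))*exp(2*t)/4

Whatever form G(t) takes, its d/dt must return the stated G'(t).
A general antiderivative is 3*exp(2*t)*sin(2*t)/4 + 3*exp(2*t)*cos(2*t)/4 + C.
The condition gives C = 3*exp(4)*sin(4)/4 + 3*exp(4)*cos(4)/4 - (3*exp(4)*sin(4)/4 + 3*exp(4)*cos(4)/4) = 0.
So G(t) = 3*(sin(2*t) + cos(2*t))*exp(2*t)/4.
Check: d/dt[3*(sin(2*t) + cos(2*t))*exp(2*t)/4] = 3*exp(2*t)*cos(2*t) = G'(t).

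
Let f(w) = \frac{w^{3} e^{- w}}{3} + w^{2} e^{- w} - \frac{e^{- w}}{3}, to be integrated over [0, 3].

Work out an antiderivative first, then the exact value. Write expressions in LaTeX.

Antiderivative: F(w) = - \frac{w^{3} e^{- w}}{3} - 2 w^{2} e^{- w} - 4 w e^{- w} - \frac{11 e^{- w}}{3}; value = \frac{11}{3} - \frac{128}{3 e^{3}}

Recognize the product-rule pattern: f = u'v + uv' with u = - \frac{w^{3}}{3} - 2 w^{2} - 4 w - \frac{11}{3}, v = e^{- w}, so integration by parts undoes it.
F(w) = - \frac{w^{3} e^{- w}}{3} - 2 w^{2} e^{- w} - 4 w e^{- w} - \frac{11 e^{- w}}{3} is an antiderivative of f.
Check: d/dw[- \frac{w^{3} e^{- w}}{3} - 2 w^{2} e^{- w} - 4 w e^{- w} - \frac{11 e^{- w}}{3}] = \frac{\left(w^{3} + 3 w^{2} - 1\right) e^{- w}}{3}, which equals f(w).
F(3) = - \frac{128}{3 e^{3}}; F(0) = - \frac{11}{3}.
Integral = F(3) - F(0) = \frac{11}{3} - \frac{128}{3 e^{3}}.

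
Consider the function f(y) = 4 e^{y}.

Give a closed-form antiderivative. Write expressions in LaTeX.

An antiderivative is F(y) = 4 e^{y}.

Check any antiderivative F(y) by computing F'(y) and comparing it with f(y).
Check: d/dy[4 e^{y}] = 4 e^{y} = f(y).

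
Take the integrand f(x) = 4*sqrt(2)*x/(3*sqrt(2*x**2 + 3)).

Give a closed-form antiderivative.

An antiderivative is F(x) = 4*sqrt(x**2 + 3/2)/3.

f matches the chain-rule pattern g'(h)*h' with inner function h(x) = x**2 + 3/2; substituting u = h(x) collapses the integral.
Check: d/dx[4*sqrt(x**2 + 3/2)/3] = 4*sqrt(2)*x/(3*sqrt(2*x**2 + 3)) = f(x).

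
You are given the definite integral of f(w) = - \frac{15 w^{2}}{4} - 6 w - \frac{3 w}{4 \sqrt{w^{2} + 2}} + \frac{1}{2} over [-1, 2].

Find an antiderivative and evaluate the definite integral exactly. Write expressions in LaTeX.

The integrand splits into summands that can be handled one at a time.
F(w) = - \frac{5 w^{3}}{4} - 3 w^{2} + \frac{w}{2} - \frac{3 \sqrt{w^{2} + 2}}{4} is an antiderivative of f.
Check: d/dw[- \frac{5 w^{3}}{4} - 3 w^{2} + \frac{w}{2} - \frac{3 \sqrt{w^{2} + 2}}{4}] = \frac{- 15 w^{2} \sqrt{w^{2} + 2} - 24 w \sqrt{w^{2} + 2} - 3 w + 2 \sqrt{w^{2} + 2}}{4 \sqrt{w^{2} + 2}}, which equals f(w).
F(2) = -21 - \frac{3 \sqrt{6}}{4}; F(-1) = - \frac{9}{4} - \frac{3 \sqrt{3}}{4}.
Integral = F(2) - F(-1) = - \frac{75}{4} - \frac{3 \sqrt{6}}{4} + \frac{3 \sqrt{3}}{4}.

Antiderivative: F(w) = - \frac{5 w^{3}}{4} - 3 w^{2} + \frac{w}{2} - \frac{3 \sqrt{w^{2} + 2}}{4}; value = - \frac{75}{4} - \frac{3 \sqrt{6}}{4} + \frac{3 \sqrt{3}}{4}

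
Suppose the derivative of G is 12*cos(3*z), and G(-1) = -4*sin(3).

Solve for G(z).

A candidate passes only if d/dz[G] lands on the given G'(z) exactly.
A general antiderivative is 4*sin(3*z) + C.
The condition gives C = -4*sin(3) - (-4*sin(3)) = 0.
So G(z) = 4*sin(3*z).
Check: d/dz[4*sin(3*z)] = 12*cos(3*z) = G'(z).

G(z) = 4*sin(3*z)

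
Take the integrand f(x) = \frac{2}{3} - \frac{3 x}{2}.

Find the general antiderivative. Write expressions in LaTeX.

A first test for any F(x): its x-derivative must equal f(x) identically.
Check: d/dx[- \frac{3 x^{2}}{4} + \frac{2 x}{3}] = \frac{2}{3} - \frac{3 x}{2} = f(x).

F(x) = - \frac{3 x^{2}}{4} + \frac{2 x}{3} + C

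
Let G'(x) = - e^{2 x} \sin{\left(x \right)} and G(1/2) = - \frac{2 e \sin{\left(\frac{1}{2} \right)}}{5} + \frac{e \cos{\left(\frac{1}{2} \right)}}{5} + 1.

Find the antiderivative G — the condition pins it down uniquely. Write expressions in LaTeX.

G(x) = \frac{- 2 e^{2 x} \sin{\left(x \right)} + e^{2 x} \cos{\left(x \right)} + 5}{5}

For G(x) to be correct, d/dx[G] must agree with the stated G'(x) identically.
A general antiderivative is - \frac{2 e^{2 x} \sin{\left(x \right)}}{5} + \frac{e^{2 x} \cos{\left(x \right)}}{5} + C.
The condition gives C = - \frac{2 e \sin{\left(\frac{1}{2} \right)}}{5} + \frac{e \cos{\left(\frac{1}{2} \right)}}{5} + 1 - (- \frac{2 e \sin{\left(\frac{1}{2} \right)}}{5} + \frac{e \cos{\left(\frac{1}{2} \right)}}{5}) = 1.
So G(x) = \frac{- 2 e^{2 x} \sin{\left(x \right)} + e^{2 x} \cos{\left(x \right)} + 5}{5}.
Check: d/dx[\frac{- 2 e^{2 x} \sin{\left(x \right)} + e^{2 x} \cos{\left(x \right)} + 5}{5}] = - e^{2 x} \sin{\left(x \right)} = G'(x).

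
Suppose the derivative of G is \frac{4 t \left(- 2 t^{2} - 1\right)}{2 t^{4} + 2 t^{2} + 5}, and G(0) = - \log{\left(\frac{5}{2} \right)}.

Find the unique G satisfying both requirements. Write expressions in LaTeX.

G(t) = - \log{\left(t^{4} + t^{2} + \frac{5}{2} \right)}

The substitution u = t^{4} + t^{2} + \frac{5}{2} works: G'(t) is exactly (dG/du)*(du/dt) for that inner function.
A general antiderivative is - \log{\left(t^{4} + t^{2} + \frac{5}{2} \right)} + C.
The condition gives C = - \log{\left(\frac{5}{2} \right)} - (- \log{\left(\frac{5}{2} \right)}) = 0.
So G(t) = - \log{\left(t^{4} + t^{2} + \frac{5}{2} \right)}.
Check: d/dt[- \log{\left(t^{4} + t^{2} + \frac{5}{2} \right)}] = \frac{- 8 t^{3} - 4 t}{2 t^{4} + 2 t^{2} + 5}, which equals G'(t).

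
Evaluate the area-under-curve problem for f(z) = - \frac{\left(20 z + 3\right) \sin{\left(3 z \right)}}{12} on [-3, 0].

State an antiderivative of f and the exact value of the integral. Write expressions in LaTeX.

Recover f(z) by differentiating a candidate F(z); any mismatch rules it out.
F(z) = \frac{60 z \cos{\left(3 z \right)} - 20 \sin{\left(3 z \right)} + 9 \cos{\left(3 z \right)}}{108} is an antiderivative of f.
Check: d/dz[\frac{60 z \cos{\left(3 z \right)} - 20 \sin{\left(3 z \right)} + 9 \cos{\left(3 z \right)}}{108}] = - \frac{5 z \sin{\left(3 z \right)}}{3} - \frac{\sin{\left(3 z \right)}}{4}, which equals f(z).
F(0) = \frac{1}{12}; F(-3) = \frac{5 \sin{\left(9 \right)}}{27} - \frac{19 \cos{\left(9 \right)}}{12}.
Integral = F(0) - F(-3) = \frac{19 \cos{\left(9 \right)}}{12} - \frac{5 \sin{\left(9 \right)}}{27} + \frac{1}{12}.

Antiderivative: F(z) = \frac{60 z \cos{\left(3 z \right)} - 20 \sin{\left(3 z \right)} + 9 \cos{\left(3 z \right)}}{108}; value = \frac{19 \cos{\left(9 \right)}}{12} - \frac{5 \sin{\left(9 \right)}}{27} + \frac{1}{12}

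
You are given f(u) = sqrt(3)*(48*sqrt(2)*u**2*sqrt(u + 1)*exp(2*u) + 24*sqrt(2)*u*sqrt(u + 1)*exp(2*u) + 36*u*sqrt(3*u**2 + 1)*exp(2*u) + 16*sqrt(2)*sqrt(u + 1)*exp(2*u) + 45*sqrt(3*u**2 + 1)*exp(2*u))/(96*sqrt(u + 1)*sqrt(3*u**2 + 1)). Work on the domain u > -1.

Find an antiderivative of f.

Recognize the product-rule pattern: f = v'r + vr' with v = 3*sqrt(3*u + 3)/16 + sqrt(2*u**2 + 2/3)/4, r = exp(2*u), so integration by parts undoes it.
Check: d/du[3*sqrt(3*u + 3)*exp(2*u)/16 + sqrt(2*u**2 + 2/3)*exp(2*u)/4] = sqrt(3)*(48*sqrt(2)*u**2*sqrt(u + 1)*exp(2*u) + 24*sqrt(2)*u*sqrt(u + 1)*exp(2*u) + 36*u*sqrt(3*u**2 + 1)*exp(2*u) + 16*sqrt(2)*sqrt(u + 1)*exp(2*u) + 45*sqrt(3*u**2 + 1)*exp(2*u))/(96*sqrt(u + 1)*sqrt(3*u**2 + 1)) = f(u).

An antiderivative is F(u) = 3*sqrt(3*u + 3)*exp(2*u)/16 + sqrt(2*u**2 + 2/3)*exp(2*u)/4.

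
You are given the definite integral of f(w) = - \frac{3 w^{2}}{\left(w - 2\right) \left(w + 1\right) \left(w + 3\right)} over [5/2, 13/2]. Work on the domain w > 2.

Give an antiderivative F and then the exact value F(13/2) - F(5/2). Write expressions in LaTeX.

Antiderivative: F(w) = - \frac{4 \log{\left(w - 2 \right)}}{5} + \frac{\log{\left(w + 1 \right)}}{2} - \frac{27 \log{\left(w + 3 \right)}}{10}; value = - \frac{27 \log{\left(\frac{19}{2} \right)}}{10} - \frac{4 \log{\left(\frac{9}{2} \right)}}{5} - \frac{\log{\left(\frac{7}{2} \right)}}{2} - \frac{4 \log{\left(2 \right)}}{5} + \frac{\log{\left(\frac{15}{2} \right)}}{2} + \frac{27 \log{\left(\frac{11}{2} \right)}}{10}

Factor the denominator (\left(w - 2\right) \left(w + 1\right) \left(w + 3\right)) and decompose: f = - \frac{27}{10 \left(w + 3\right)} + \frac{1}{2 \left(w + 1\right)} - \frac{4}{5 \left(w - 2\right)}; each piece integrates to a log, atan, or power term.
F(w) = - \frac{4 \log{\left(w - 2 \right)}}{5} + \frac{\log{\left(w + 1 \right)}}{2} - \frac{27 \log{\left(w + 3 \right)}}{10} is an antiderivative of f.
Check: d/dw[- \frac{4 \log{\left(w - 2 \right)}}{5} + \frac{\log{\left(w + 1 \right)}}{2} - \frac{27 \log{\left(w + 3 \right)}}{10}] = - \frac{3 w^{2}}{w^{3} + 2 w^{2} - 5 w - 6}, which equals f(w).
F(13/2) = - \frac{27 \log{\left(\frac{19}{2} \right)}}{10} - \frac{4 \log{\left(\frac{9}{2} \right)}}{5} + \frac{\log{\left(\frac{15}{2} \right)}}{2}; F(5/2) = - \frac{27 \log{\left(\frac{11}{2} \right)}}{10} + \frac{4 \log{\left(2 \right)}}{5} + \frac{\log{\left(\frac{7}{2} \right)}}{2}.
Integral = F(13/2) - F(5/2) = - \frac{27 \log{\left(\frac{19}{2} \right)}}{10} - \frac{4 \log{\left(\frac{9}{2} \right)}}{5} - \frac{\log{\left(\frac{7}{2} \right)}}{2} - \frac{4 \log{\left(2 \right)}}{5} + \frac{\log{\left(\frac{15}{2} \right)}}{2} + \frac{27 \log{\left(\frac{11}{2} \right)}}{10}.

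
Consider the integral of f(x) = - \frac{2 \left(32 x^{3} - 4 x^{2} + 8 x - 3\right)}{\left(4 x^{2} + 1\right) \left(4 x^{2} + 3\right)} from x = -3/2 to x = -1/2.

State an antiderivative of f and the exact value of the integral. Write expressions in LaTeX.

For F(x) to be correct the identity F'(x) - f(x) = 0 must hold.
F(x) = - 2 \log{\left(2 x^{2} + \frac{3}{2} \right)} + \operatorname{atan}{\left(2 x \right)} is an antiderivative of f.
Check: d/dx[- 2 \log{\left(2 x^{2} + \frac{3}{2} \right)} + \operatorname{atan}{\left(2 x \right)}] = \frac{- 64 x^{3} + 8 x^{2} - 16 x + 6}{16 x^{4} + 16 x^{2} + 3}, which equals f(x).
F(-1/2) = - 2 \log{\left(2 \right)} - \frac{\pi}{4}; F(-3/2) = - 2 \log{\left(6 \right)} - \operatorname{atan}{\left(3 \right)}.
Integral = F(-1/2) - F(-3/2) = - 2 \log{\left(2 \right)} - \frac{\pi}{4} + \operatorname{atan}{\left(3 \right)} + 2 \log{\left(6 \right)}.

Antiderivative: F(x) = - 2 \log{\left(2 x^{2} + \frac{3}{2} \right)} + \operatorname{atan}{\left(2 x \right)}; value = - 2 \log{\left(2 \right)} - \frac{\pi}{4} + \operatorname{atan}{\left(3 \right)} + 2 \log{\left(6 \right)}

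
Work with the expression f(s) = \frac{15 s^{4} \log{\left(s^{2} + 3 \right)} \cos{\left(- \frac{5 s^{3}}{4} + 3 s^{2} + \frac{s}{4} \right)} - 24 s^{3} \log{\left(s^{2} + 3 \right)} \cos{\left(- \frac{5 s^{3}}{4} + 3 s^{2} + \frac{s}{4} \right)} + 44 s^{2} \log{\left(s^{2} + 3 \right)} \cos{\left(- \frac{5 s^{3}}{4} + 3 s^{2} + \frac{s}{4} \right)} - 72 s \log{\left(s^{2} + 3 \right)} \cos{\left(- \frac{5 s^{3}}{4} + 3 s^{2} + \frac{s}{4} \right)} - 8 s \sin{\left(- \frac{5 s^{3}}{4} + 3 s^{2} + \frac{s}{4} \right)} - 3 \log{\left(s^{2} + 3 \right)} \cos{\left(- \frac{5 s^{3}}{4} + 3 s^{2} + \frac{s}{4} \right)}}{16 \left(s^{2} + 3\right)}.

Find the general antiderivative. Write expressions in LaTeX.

Recognize the product-rule pattern: f = u'v + uv' with u = - \frac{\log{\left(s^{2} + 3 \right)}}{4}, v = \sin{\left(- \frac{5 s^{3}}{4} + 3 s^{2} + \frac{s}{4} \right)}, so integration by parts undoes it.
Check: d/ds[- \frac{\log{\left(s^{2} + 3 \right)} \sin{\left(- \frac{5 s^{3}}{4} + 3 s^{2} + \frac{s}{4} \right)}}{4}] = \frac{15 s^{4} \log{\left(s^{2} + 3 \right)} \cos{\left(- \frac{5 s^{3}}{4} + 3 s^{2} + \frac{s}{4} \right)} - 24 s^{3} \log{\left(s^{2} + 3 \right)} \cos{\left(- \frac{5 s^{3}}{4} + 3 s^{2} + \frac{s}{4} \right)} + 44 s^{2} \log{\left(s^{2} + 3 \right)} \cos{\left(- \frac{5 s^{3}}{4} + 3 s^{2} + \frac{s}{4} \right)} - 72 s \log{\left(s^{2} + 3 \right)} \cos{\left(- \frac{5 s^{3}}{4} + 3 s^{2} + \frac{s}{4} \right)} - 8 s \sin{\left(- \frac{5 s^{3}}{4} + 3 s^{2} + \frac{s}{4} \right)} - 3 \log{\left(s^{2} + 3 \right)} \cos{\left(- \frac{5 s^{3}}{4} + 3 s^{2} + \frac{s}{4} \right)}}{16 s^{2} + 48}, which equals f(s).

F(s) = - \frac{\log{\left(s^{2} + 3 \right)} \sin{\left(- \frac{5 s^{3}}{4} + 3 s^{2} + \frac{s}{4} \right)}}{4} + C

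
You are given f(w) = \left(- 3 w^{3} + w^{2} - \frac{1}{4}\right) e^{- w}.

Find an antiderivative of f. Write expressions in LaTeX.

f has the shape u'v + uv' for u = 3 w^{3} + 8 w^{2} + 16 w + \frac{65}{4} and v = e^{- w} — it is the derivative of the product u*v.
Check: d/dw[\frac{\left(12 w^{3} + 32 w^{2} + 64 w + 65\right) e^{- w}}{4}] = \frac{\left(- 12 w^{3} + 4 w^{2} - 1\right) e^{- w}}{4}, which equals f(w).

An antiderivative is F(w) = \frac{\left(12 w^{3} + 32 w^{2} + 64 w + 65\right) e^{- w}}{4}.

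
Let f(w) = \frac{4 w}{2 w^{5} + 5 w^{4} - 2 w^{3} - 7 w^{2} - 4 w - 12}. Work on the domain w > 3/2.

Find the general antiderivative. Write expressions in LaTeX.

Factor the denominator (\left(w + 2\right)^{2} \left(2 w - 3\right) \left(w^{2} + 1\right)) and decompose: f = - \frac{4 \left(17 w + 6\right)}{325 \left(w^{2} + 1\right)} + \frac{96}{637 \left(2 w - 3\right)} + \frac{164}{1225 \left(w + 2\right)} + \frac{8}{35 \left(w + 2\right)^{2}}; each piece integrates to a log, atan, or power term.
Check: d/dw[\frac{1200 w \log{\left(w - \frac{3}{2} \right)} + 2132 w \log{\left(w + 2 \right)} - 1666 w \log{\left(w^{2} + 1 \right)} - 1176 w \operatorname{atan}{\left(w \right)} + 2400 \log{\left(w - \frac{3}{2} \right)} + 4264 \log{\left(w + 2 \right)} - 3332 \log{\left(w^{2} + 1 \right)} - 2352 \operatorname{atan}{\left(w \right)} - 3640}{15925 w + 31850}] = \frac{4 w}{2 w^{5} + 5 w^{4} - 2 w^{3} - 7 w^{2} - 4 w - 12} = f(w).

F(w) = \frac{1200 w \log{\left(w - \frac{3}{2} \right)} + 2132 w \log{\left(w + 2 \right)} - 1666 w \log{\left(w^{2} + 1 \right)} - 1176 w \operatorname{atan}{\left(w \right)} + 2400 \log{\left(w - \frac{3}{2} \right)} + 4264 \log{\left(w + 2 \right)} - 3332 \log{\left(w^{2} + 1 \right)} - 2352 \operatorname{atan}{\left(w \right)} - 3640}{15925 w + 31850} + C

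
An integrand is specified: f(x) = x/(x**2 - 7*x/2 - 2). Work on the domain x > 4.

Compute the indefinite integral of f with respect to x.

Factor the denominator ((x - 4)*(2*x + 1)) and decompose: f = 2/(9*(2*x + 1)) + 8/(9*(x - 4)); each piece integrates to a log, atan, or power term.
Check: d/dx[8*log(x - 4)/9 + log(x + 1/2)/9] = 2*x/(2*x**2 - 7*x - 4), which equals f(x).

F(x) = 8*log(x - 4)/9 + log(x + 1/2)/9 + C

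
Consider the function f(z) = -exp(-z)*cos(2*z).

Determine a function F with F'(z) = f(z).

An antiderivative is F(z) = (-2*sin(2*z) + cos(2*z))*exp(-z)/5.

Whatever form F(z) takes, F'(z) = f(z) is non-negotiable.
Check: d/dz[(-2*sin(2*z) + cos(2*z))*exp(-z)/5] = -exp(-z)*cos(2*z) = f(z).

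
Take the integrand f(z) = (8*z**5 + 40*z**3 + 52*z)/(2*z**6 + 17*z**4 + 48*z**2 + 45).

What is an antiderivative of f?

An antiderivative is F(z) = 2*log(2*z**2 + 5) + 2/(z**2 + 3).

Since d/dz undoes antidifferentiation here, F'(z) = f(z) is required of F(z).
Check: d/dz[2*log(2*z**2 + 5) + 2/(z**2 + 3)] = (8*z**5 + 40*z**3 + 52*z)/(2*z**6 + 17*z**4 + 48*z**2 + 45) = f(z).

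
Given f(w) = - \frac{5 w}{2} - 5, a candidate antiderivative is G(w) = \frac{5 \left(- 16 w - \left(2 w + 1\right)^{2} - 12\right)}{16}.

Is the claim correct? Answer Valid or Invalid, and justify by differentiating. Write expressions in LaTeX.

d/dw[G] = - \frac{5 w}{2} - \frac{25}{4}
d/dw[G] - f(w) = - \frac{5}{4} != 0.

Invalid: d/dw[G] - f = - \frac{5}{4}, which is not 0.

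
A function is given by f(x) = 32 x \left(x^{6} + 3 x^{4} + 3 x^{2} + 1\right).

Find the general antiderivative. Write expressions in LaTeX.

f matches the chain-rule pattern g'(h)*h' with inner function h(x) = x^{2} + 1; substituting u = h(x) collapses the integral.
Check: d/dx[4 x^{8} + 16 x^{6} + 24 x^{4} + 16 x^{2}] = 32 x^{7} + 96 x^{5} + 96 x^{3} + 32 x, which equals f(x).

F(x) = 4 x^{8} + 16 x^{6} + 24 x^{4} + 16 x^{2} + C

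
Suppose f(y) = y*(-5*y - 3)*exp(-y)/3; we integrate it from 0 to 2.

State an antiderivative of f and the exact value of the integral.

Recognize the product-rule pattern: f = u'v + uv' with u = 5*y**2/3 + 13*y/3 + 13/3, v = exp(-y), so integration by parts undoes it.
F(y) = (5*y**2 + 13*y + 13)*exp(-y)/3 is an antiderivative of f.
Check: d/dy[(5*y**2 + 13*y + 13)*exp(-y)/3] = (-5*y**2 - 3*y)*exp(-y)/3, which equals f(y).
F(2) = 59*exp(-2)/3; F(0) = 13/3.
Integral = F(2) - F(0) = -13/3 + 59*exp(-2)/3.

Antiderivative: F(y) = (5*y**2 + 13*y + 13)*exp(-y)/3; value = -13/3 + 59*exp(-2)/3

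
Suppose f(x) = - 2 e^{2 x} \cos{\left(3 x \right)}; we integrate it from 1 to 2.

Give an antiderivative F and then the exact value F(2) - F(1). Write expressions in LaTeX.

Recover f(x) by differentiating a candidate F(x); any mismatch rules it out.
F(x) = \frac{2 \left(- 3 \sin{\left(3 x \right)} - 2 \cos{\left(3 x \right)}\right) e^{2 x}}{13} is an antiderivative of f.
Check: d/dx[\frac{2 \left(- 3 \sin{\left(3 x \right)} - 2 \cos{\left(3 x \right)}\right) e^{2 x}}{13}] = - 2 e^{2 x} \cos{\left(3 x \right)} = f(x).
F(2) = - \frac{4 e^{4} \cos{\left(6 \right)}}{13} - \frac{6 e^{4} \sin{\left(6 \right)}}{13}; F(1) = - \frac{6 e^{2} \sin{\left(3 \right)}}{13} - \frac{4 e^{2} \cos{\left(3 \right)}}{13}.
Integral = F(2) - F(1) = - \frac{4 e^{4} \cos{\left(6 \right)}}{13} + \frac{4 e^{2} \cos{\left(3 \right)}}{13} + \frac{6 e^{2} \sin{\left(3 \right)}}{13} - \frac{6 e^{4} \sin{\left(6 \right)}}{13}.

Antiderivative: F(x) = \frac{2 \left(- 3 \sin{\left(3 x \right)} - 2 \cos{\left(3 x \right)}\right) e^{2 x}}{13}; value = - \frac{4 e^{4} \cos{\left(6 \right)}}{13} + \frac{4 e^{2} \cos{\left(3 \right)}}{13} + \frac{6 e^{2} \sin{\left(3 \right)}}{13} - \frac{6 e^{4} \sin{\left(6 \right)}}{13}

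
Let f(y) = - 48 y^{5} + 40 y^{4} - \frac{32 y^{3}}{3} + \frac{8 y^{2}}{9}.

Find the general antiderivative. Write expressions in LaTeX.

f matches the chain-rule pattern g'(h)*h' with inner function h(y) = 2 y^{2} - \frac{2 y}{3}; substituting u = h(y) collapses the integral.
Check: d/dy[- \left(2 y^{2} - \frac{2 y}{3}\right)^{3}] = - 48 y^{5} + 40 y^{4} - \frac{32 y^{3}}{3} + \frac{8 y^{2}}{9} = f(y).

F(y) = - \left(2 y^{2} - \frac{2 y}{3}\right)^{3} + C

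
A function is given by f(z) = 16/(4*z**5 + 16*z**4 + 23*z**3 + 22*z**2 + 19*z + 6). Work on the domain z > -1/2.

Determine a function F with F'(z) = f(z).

An antiderivative is F(z) = -8*(-52*log(z + 1/2) + 60*log(z + 3/2) - 26*log(z + 2) + 9*log(z**2 + 1) + 12*atan(z))/195.

The denominator factors as (z + 2)*(2*z + 1)*(2*z + 3)*(z**2 + 1); partial fractions split f into directly integrable pieces: -16*(3*z + 2)/(65*(z**2 + 1)) - 64/(13*(2*z + 3)) + 64/(15*(2*z + 1)) + 16/(15*(z + 2)).
Check: d/dz[-8*(-52*log(z + 1/2) + 60*log(z + 3/2) - 26*log(z + 2) + 9*log(z**2 + 1) + 12*atan(z))/195] = 16/(4*z**5 + 16*z**4 + 23*z**3 + 22*z**2 + 19*z + 6) = f(z).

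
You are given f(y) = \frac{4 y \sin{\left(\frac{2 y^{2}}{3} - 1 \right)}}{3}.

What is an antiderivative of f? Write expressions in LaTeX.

f matches the chain-rule pattern g'(h)*h' with inner function h(y) = \frac{2 y^{2}}{3} - 1; substituting u = h(y) collapses the integral.
Check: d/dy[- \cos{\left(\frac{2 y^{2}}{3} - 1 \right)}] = \frac{4 y \sin{\left(\frac{2 y^{2}}{3} - 1 \right)}}{3} = f(y).

An antiderivative is F(y) = - \cos{\left(\frac{2 y^{2}}{3} - 1 \right)}.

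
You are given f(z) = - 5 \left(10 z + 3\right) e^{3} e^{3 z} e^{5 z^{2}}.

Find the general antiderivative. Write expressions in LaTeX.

The substitution u = 5 z^{2} + 3 z + 3 works: f is exactly (dF/du)*(du/dz) for that inner function.
Check: d/dz[- 5 e^{3} e^{3 z} e^{5 z^{2}}] = - 50 z e^{3} e^{3 z} e^{5 z^{2}} - 15 e^{3} e^{3 z} e^{5 z^{2}}, which equals f(z).

F(z) = - 5 e^{3} e^{3 z} e^{5 z^{2}} + C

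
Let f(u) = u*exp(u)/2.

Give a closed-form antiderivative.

An antiderivative is F(u) = (u - 1)*exp(u)/2.

f has the shape v'r + vr' for v = u/2 - 1/2 and r = exp(u) — it is the derivative of the product v*r.
Check: d/du[(u - 1)*exp(u)/2] = u*exp(u)/2 = f(u).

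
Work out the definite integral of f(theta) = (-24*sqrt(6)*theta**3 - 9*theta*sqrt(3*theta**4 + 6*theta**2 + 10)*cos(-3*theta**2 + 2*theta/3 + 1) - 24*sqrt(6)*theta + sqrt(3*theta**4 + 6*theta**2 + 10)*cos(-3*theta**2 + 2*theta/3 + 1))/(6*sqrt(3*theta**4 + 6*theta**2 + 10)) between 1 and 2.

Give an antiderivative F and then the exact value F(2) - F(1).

Antiderivative: F(theta) = (-8*sqrt(6)*sqrt(3*theta**4 + 6*theta**2 + 10) + 3*sin(-3*theta**2 + 2*theta/3 + 1))/12; value = -4*sqrt(123)/3 - sin(29/3)/4 + sin(4/3)/4 + 2*sqrt(114)/3

A candidate is checked by its d/dtheta: the result must match f(theta).
F(theta) = (-8*sqrt(6)*sqrt(3*theta**4 + 6*theta**2 + 10) + 3*sin(-3*theta**2 + 2*theta/3 + 1))/12 is an antiderivative of f.
Check: d/dtheta[(-8*sqrt(6)*sqrt(3*theta**4 + 6*theta**2 + 10) + 3*sin(-3*theta**2 + 2*theta/3 + 1))/12] = (-24*sqrt(6)*theta**3 - 9*theta*sqrt(3*theta**4 + 6*theta**2 + 10)*cos(-3*theta**2 + 2*theta/3 + 1) - 24*sqrt(6)*theta + sqrt(3*theta**4 + 6*theta**2 + 10)*cos(-3*theta**2 + 2*theta/3 + 1))/(6*sqrt(3*theta**4 + 6*theta**2 + 10)) = f(theta).
F(2) = -4*sqrt(123)/3 - sin(29/3)/4; F(1) = -2*sqrt(114)/3 - sin(4/3)/4.
Integral = F(2) - F(1) = -4*sqrt(123)/3 - sin(29/3)/4 + sin(4/3)/4 + 2*sqrt(114)/3.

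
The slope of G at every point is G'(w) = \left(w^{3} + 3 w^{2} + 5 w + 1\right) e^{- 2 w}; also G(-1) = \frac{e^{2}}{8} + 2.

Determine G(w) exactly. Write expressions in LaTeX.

G'(w) has the shape u'v + uv' for u = - \frac{w^{3}}{2} - \frac{9 w^{2}}{4} - \frac{19 w}{4} - \frac{23}{8} and v = e^{- 2 w} — it is the derivative of the product u*v.
A general antiderivative is \frac{\left(- 4 w^{3} - 18 w^{2} - 38 w - 23\right) e^{- 2 w}}{8} + C.
The condition gives C = \frac{e^{2}}{8} + 2 - (\frac{e^{2}}{8}) = 2.
So G(w) = - \frac{\left(4 w^{3} + 18 w^{2} + 38 w - 16 e^{2 w} + 23\right) e^{- 2 w}}{8}.
Check: d/dw[- \frac{\left(4 w^{3} + 18 w^{2} + 38 w - 16 e^{2 w} + 23\right) e^{- 2 w}}{8}] = \left(w^{3} + 3 w^{2} + 5 w + 1\right) e^{- 2 w} = G'(w).

G(w) = - \frac{\left(4 w^{3} + 18 w^{2} + 38 w - 16 e^{2 w} + 23\right) e^{- 2 w}}{8}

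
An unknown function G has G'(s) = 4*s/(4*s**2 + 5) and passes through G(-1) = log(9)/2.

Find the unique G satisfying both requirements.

G(s) = log(4*s**2 + 5)/2

G'(s) matches the chain-rule pattern g'(h)*h' with inner function h(s) = 4*s**2 + 5; substituting u = h(s) collapses the integral.
A general antiderivative is log(4*s**2 + 5)/2 + C.
The condition gives C = log(9)/2 - (log(9)/2) = 0.
So G(s) = log(4*s**2 + 5)/2.
Check: d/ds[log(4*s**2 + 5)/2] = 4*s/(4*s**2 + 5) = G'(s).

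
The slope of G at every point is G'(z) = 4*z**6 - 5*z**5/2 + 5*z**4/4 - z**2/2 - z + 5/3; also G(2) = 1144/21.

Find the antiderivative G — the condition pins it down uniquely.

G(z) = z*(48*z**6 - 35*z**5 + 21*z**4 - 14*z**2 - 42*z + 140)/84

Integrate term by term and add the pieces.
A general antiderivative is 4*z**7/7 - 5*z**6/12 + z**5/4 - z**3/6 - z**2/2 + 5*z/3 + C.
The condition gives C = 1144/21 - (1144/21) = 0.
So G(z) = z*(48*z**6 - 35*z**5 + 21*z**4 - 14*z**2 - 42*z + 140)/84.
Check: d/dz[z*(48*z**6 - 35*z**5 + 21*z**4 - 14*z**2 - 42*z + 140)/84] = 4*z**6 - 5*z**5/2 + 5*z**4/4 - z**2/2 - z + 5/3 = G'(z).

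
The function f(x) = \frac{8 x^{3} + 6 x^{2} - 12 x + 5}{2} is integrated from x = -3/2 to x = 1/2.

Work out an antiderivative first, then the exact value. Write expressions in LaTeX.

Antiderivative: F(x) = \frac{2 x^{4} + 2 x^{3} - 6 x^{2} + 5 x - 1}{2}; value = \frac{19}{2}

Check any antiderivative F(x) by computing F'(x) and comparing it with f(x).
F(x) = \frac{2 x^{4} + 2 x^{3} - 6 x^{2} + 5 x - 1}{2} is an antiderivative of f.
Check: d/dx[\frac{2 x^{4} + 2 x^{3} - 6 x^{2} + 5 x - 1}{2}] = 4 x^{3} + 3 x^{2} - 6 x + \frac{5}{2}, which equals f(x).
F(1/2) = \frac{3}{16}; F(-3/2) = - \frac{149}{16}.
Integral = F(1/2) - F(-3/2) = \frac{19}{2}.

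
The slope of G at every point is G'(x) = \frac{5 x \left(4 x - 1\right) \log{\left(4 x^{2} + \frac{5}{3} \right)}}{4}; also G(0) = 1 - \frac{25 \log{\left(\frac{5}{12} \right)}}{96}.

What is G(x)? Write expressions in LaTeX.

A first test for any G(x): its x-derivative must equal the given G'(x).
A general antiderivative is - \frac{10 x^{3}}{9} + \frac{5 x^{2}}{8} + \frac{25 x}{18} + \left(\frac{5 x^{3}}{3} - \frac{5 x^{2}}{8}\right) \log{\left(4 x^{2} + \frac{5}{3} \right)} - \frac{25 \log{\left(x^{2} + \frac{5}{12} \right)}}{96} - \frac{25 \sqrt{15} \operatorname{atan}{\left(\frac{2 \sqrt{15} x}{5} \right)}}{108} + C.
The condition gives C = 1 - \frac{25 \log{\left(\frac{5}{12} \right)}}{96} - (- \frac{25 \log{\left(\frac{5}{12} \right)}}{96}) = 1.
So G(x) = - \frac{10 x^{3}}{9} + \frac{5 x^{2}}{8} + \frac{25 x}{18} + \left(\frac{5 x^{3}}{3} - \frac{5 x^{2}}{8}\right) \log{\left(4 x^{2} + \frac{5}{3} \right)} - \frac{25 \log{\left(x^{2} + \frac{5}{12} \right)}}{96} - \frac{25 \sqrt{15} \operatorname{atan}{\left(\frac{2 \sqrt{15} x}{5} \right)}}{108} + 1.
Check: d/dx[- \frac{10 x^{3}}{9} + \frac{5 x^{2}}{8} + \frac{25 x}{18} + \left(\frac{5 x^{3}}{3} - \frac{5 x^{2}}{8}\right) \log{\left(4 x^{2} + \frac{5}{3} \right)} - \frac{25 \log{\left(x^{2} + \frac{5}{12} \right)}}{96} - \frac{25 \sqrt{15} \operatorname{atan}{\left(\frac{2 \sqrt{15} x}{5} \right)}}{108} + 1] = 5 x^{2} \log{\left(4 x^{2} + \frac{5}{3} \right)} - \frac{5 x \log{\left(4 x^{2} + \frac{5}{3} \right)}}{4}, which equals G'(x).

G(x) = - \frac{10 x^{3}}{9} + \frac{5 x^{2}}{8} + \frac{25 x}{18} + \left(\frac{5 x^{3}}{3} - \frac{5 x^{2}}{8}\right) \log{\left(4 x^{2} + \frac{5}{3} \right)} - \frac{25 \log{\left(x^{2} + \frac{5}{12} \right)}}{96} - \frac{25 \sqrt{15} \operatorname{atan}{\left(\frac{2 \sqrt{15} x}{5} \right)}}{108} + 1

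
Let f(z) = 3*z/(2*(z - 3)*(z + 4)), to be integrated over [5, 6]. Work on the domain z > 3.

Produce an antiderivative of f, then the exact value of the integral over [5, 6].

Factor the denominator (2*(z - 3)*(z + 4)) and decompose: f = 6/(7*(z + 4)) + 9/(14*(z - 3)); each piece integrates to a log, atan, or power term.
F(z) = 9*log(z - 3)/14 + 6*log(z + 4)/7 is an antiderivative of f.
Check: d/dz[9*log(z - 3)/14 + 6*log(z + 4)/7] = 3*z/(2*z**2 + 2*z - 24), which equals f(z).
F(6) = 9*log(3)/14 + 6*log(10)/7; F(5) = 9*log(2)/14 + 6*log(9)/7.
Integral = F(6) - F(5) = -6*log(9)/7 - 9*log(2)/14 + 9*log(3)/14 + 6*log(10)/7.

Antiderivative: F(z) = 9*log(z - 3)/14 + 6*log(z + 4)/7; value = -6*log(9)/7 - 9*log(2)/14 + 9*log(3)/14 + 6*log(10)/7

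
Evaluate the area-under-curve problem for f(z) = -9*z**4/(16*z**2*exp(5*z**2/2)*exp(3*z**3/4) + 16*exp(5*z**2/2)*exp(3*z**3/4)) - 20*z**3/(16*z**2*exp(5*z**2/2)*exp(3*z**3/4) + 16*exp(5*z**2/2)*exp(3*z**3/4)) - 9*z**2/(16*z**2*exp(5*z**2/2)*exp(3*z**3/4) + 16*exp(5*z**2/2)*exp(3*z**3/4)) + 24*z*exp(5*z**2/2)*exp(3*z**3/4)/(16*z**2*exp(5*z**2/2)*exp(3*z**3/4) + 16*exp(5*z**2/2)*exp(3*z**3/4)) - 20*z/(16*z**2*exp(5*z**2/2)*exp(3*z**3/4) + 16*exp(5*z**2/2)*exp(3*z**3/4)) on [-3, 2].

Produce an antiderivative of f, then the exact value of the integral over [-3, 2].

Antiderivative: F(z) = (exp(-3*z**3/4 - 5*z**2/2) + 3*log(2*z**2 + 2))/4; value = -3*log(20)/4 - exp(-9/4)/4 + exp(-16)/4 + 3*log(10)/4

The integrand splits into summands that can be handled one at a time.
F(z) = (exp(-3*z**3/4 - 5*z**2/2) + 3*log(2*z**2 + 2))/4 is an antiderivative of f.
Check: d/dz[(exp(-3*z**3/4 - 5*z**2/2) + 3*log(2*z**2 + 2))/4] = (-9*z**4 - 20*z**3 - 9*z**2 + 24*z*exp(5*z**2/2)*exp(3*z**3/4) - 20*z)/(16*z**2*exp(5*z**2/2)*exp(3*z**3/4) + 16*exp(5*z**2/2)*exp(3*z**3/4)), which equals f(z).
F(2) = exp(-16)/4 + 3*log(10)/4; F(-3) = exp(-9/4)/4 + 3*log(20)/4.
Integral = F(2) - F(-3) = -3*log(20)/4 - exp(-9/4)/4 + exp(-16)/4 + 3*log(10)/4.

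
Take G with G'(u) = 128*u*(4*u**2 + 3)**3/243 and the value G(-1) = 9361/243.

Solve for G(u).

G'(u) matches the chain-rule pattern g'(h)*h' with inner function h(u) = -4*u**2/3 - 1; substituting w = h(u) collapses the integral.
A general antiderivative is 4*(-4*u**2/3 - 1)**4/3 + C.
The condition gives C = 9361/243 - (9604/243) = -1.
So G(u) = (1024*u**8 + 3072*u**6 + 3456*u**4 + 1728*u**2 + 81)/243.
Check: d/du[(1024*u**8 + 3072*u**6 + 3456*u**4 + 1728*u**2 + 81)/243] = 8192*u**7/243 + 2048*u**5/27 + 512*u**3/9 + 128*u/9, which equals G'(u).

G(u) = (1024*u**8 + 3072*u**6 + 3456*u**4 + 1728*u**2 + 81)/243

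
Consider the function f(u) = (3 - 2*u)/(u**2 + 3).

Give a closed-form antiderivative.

Since d/du undoes antidifferentiation here, F'(u) = f(u) is required of F(u).
Check: d/du[-log(u**2 + 3) + sqrt(3)*atan(sqrt(3)*u/3)] = (3 - 2*u)/(u**2 + 3) = f(u).

An antiderivative is F(u) = -log(u**2 + 3) + sqrt(3)*atan(sqrt(3)*u/3).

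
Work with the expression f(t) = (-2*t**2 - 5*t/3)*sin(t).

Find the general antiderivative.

F(t) = 2*t**2*cos(t) - 4*t*sin(t) + 5*t*cos(t)/3 - 5*sin(t)/3 - 4*cos(t) + C

Whatever form F(t) takes, F'(t) = f(t) is non-negotiable.
Check: d/dt[2*t**2*cos(t) - 4*t*sin(t) + 5*t*cos(t)/3 - 5*sin(t)/3 - 4*cos(t)] = -2*t**2*sin(t) - 5*t*sin(t)/3, which equals f(t).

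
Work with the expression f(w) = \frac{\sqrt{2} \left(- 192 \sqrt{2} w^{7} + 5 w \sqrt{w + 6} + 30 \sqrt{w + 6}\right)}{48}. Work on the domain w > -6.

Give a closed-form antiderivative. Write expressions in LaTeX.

An antiderivative is F(w) = - w^{8} + \frac{\left(\frac{w}{2} + 3\right)^{\frac{5}{2}}}{3}.

Since d/dw undoes antidifferentiation here, F'(w) = f(w) is required of F(w).
Check: d/dw[- w^{8} + \frac{\left(\frac{w}{2} + 3\right)^{\frac{5}{2}}}{3}] = \frac{\sqrt{2} \left(- 192 \sqrt{2} w^{7} + 5 w \sqrt{w + 6} + 30 \sqrt{w + 6}\right)}{48} = f(w).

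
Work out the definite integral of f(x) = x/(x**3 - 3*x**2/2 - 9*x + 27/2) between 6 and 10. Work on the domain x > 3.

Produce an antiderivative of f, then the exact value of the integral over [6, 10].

Factor the denominator ((x - 3)*(x + 3)*(2*x - 3)) and decompose: f = -4/(9*(2*x - 3)) - 1/(9*(x + 3)) + 1/(3*(x - 3)); each piece integrates to a log, atan, or power term.
F(x) = -(-3*log(x - 3) + 2*log(x - 3/2) + log(x + 3))/9 is an antiderivative of f.
Check: d/dx[-(-3*log(x - 3) + 2*log(x - 3/2) + log(x + 3))/9] = 2*x/(2*x**3 - 3*x**2 - 18*x + 27), which equals f(x).
F(10) = -2*log(17/2)/9 - log(13)/9 + log(7)/3; F(6) = -2*log(9/2)/9 - log(9)/9 + log(3)/3.
Integral = F(10) - F(6) = -2*log(17/2)/9 - log(3)/3 - log(13)/9 + log(9)/9 + 2*log(9/2)/9 + log(7)/3.

Antiderivative: F(x) = -(-3*log(x - 3) + 2*log(x - 3/2) + log(x + 3))/9; value = -2*log(17/2)/9 - log(3)/3 - log(13)/9 + log(9)/9 + 2*log(9/2)/9 + log(7)/3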